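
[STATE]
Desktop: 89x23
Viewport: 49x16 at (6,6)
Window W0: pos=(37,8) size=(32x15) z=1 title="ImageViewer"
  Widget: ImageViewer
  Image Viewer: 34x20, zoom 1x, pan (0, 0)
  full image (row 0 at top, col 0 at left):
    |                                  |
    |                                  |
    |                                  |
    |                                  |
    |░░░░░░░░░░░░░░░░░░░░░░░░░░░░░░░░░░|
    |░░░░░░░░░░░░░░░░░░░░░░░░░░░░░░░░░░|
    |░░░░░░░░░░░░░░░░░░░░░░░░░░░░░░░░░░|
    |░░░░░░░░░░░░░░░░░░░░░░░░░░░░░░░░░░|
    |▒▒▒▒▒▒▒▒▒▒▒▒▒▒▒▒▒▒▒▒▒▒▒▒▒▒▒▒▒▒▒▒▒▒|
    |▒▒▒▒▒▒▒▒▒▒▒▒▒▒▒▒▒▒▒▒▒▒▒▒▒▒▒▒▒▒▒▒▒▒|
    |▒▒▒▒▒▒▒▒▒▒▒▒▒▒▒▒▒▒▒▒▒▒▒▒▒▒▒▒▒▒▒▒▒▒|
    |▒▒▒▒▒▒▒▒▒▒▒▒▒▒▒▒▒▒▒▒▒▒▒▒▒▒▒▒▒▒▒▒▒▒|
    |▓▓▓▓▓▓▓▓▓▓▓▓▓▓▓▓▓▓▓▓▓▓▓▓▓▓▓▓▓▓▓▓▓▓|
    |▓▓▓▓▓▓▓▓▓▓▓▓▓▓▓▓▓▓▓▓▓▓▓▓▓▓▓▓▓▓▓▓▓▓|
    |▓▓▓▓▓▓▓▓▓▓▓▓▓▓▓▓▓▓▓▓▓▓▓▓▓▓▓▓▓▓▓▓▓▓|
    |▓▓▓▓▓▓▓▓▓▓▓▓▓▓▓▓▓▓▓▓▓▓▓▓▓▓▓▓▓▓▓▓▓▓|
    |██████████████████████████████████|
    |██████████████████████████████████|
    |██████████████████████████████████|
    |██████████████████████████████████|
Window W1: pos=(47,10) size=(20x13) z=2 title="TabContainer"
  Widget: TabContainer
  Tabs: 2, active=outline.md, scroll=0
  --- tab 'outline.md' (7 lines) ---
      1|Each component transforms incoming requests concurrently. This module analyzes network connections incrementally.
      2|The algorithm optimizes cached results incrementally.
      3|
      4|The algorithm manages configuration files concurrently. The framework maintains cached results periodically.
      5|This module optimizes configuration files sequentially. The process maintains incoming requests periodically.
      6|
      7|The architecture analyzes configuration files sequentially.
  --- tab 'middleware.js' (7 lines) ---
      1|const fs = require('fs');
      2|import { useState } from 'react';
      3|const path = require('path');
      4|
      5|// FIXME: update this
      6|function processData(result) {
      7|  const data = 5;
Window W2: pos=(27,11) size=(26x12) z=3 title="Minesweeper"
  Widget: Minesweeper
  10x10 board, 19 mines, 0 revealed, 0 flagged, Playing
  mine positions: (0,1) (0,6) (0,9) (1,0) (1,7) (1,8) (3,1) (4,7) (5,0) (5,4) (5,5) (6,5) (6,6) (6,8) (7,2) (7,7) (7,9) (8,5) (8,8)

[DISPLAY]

                                                 
                                                 
                               ┏━━━━━━━━━━━━━━━━━
                               ┃ ImageViewer     
                               ┠─────────┏━━━━━━━
                     ┏━━━━━━━━━━━━━━━━━━━━━━━━┓on
                     ┃ Minesweeper            ┃──
                     ┠────────────────────────┨in
                     ┃■■■■■■■■■■              ┃──
                     ┃■■■■■■■■■■              ┃co
                     ┃■■■■■■■■■■              ┃lg
                     ┃■■■■■■■■■■              ┃  
                     ┃■■■■■■■■■■              ┃lg
                     ┃■■■■■■■■■■              ┃mo
                     ┃■■■■■■■■■■              ┃  
                     ┃■■■■■■■■■■              ┃rc


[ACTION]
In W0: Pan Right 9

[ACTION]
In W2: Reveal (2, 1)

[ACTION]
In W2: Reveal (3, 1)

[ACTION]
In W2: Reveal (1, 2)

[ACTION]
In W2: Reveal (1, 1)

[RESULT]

                                                 
                                                 
                               ┏━━━━━━━━━━━━━━━━━
                               ┃ ImageViewer     
                               ┠─────────┏━━━━━━━
                     ┏━━━━━━━━━━━━━━━━━━━━━━━━┓on
                     ┃ Minesweeper            ┃──
                     ┠────────────────────────┨in
                     ┃■✹■■■■✹■■✹              ┃──
                     ┃✹■■■■■■✹✹■              ┃co
                     ┃■2■■■■■■■■              ┃lg
                     ┃■✹■■■■■■■■              ┃  
                     ┃■■■■■■■✹■■              ┃lg
                     ┃✹■■■✹✹■■■■              ┃mo
                     ┃■■■■■✹✹■✹■              ┃  
                     ┃■■✹■■■■✹■✹              ┃rc


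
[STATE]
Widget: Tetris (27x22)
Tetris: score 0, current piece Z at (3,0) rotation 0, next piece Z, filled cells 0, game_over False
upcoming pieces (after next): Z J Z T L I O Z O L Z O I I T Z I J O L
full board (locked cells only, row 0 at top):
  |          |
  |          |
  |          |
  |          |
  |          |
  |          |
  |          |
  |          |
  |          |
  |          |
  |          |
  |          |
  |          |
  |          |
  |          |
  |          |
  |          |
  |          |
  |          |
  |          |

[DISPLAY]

   ▓▓     │Next:           
    ▓▓    │▓▓              
          │ ▓▓             
          │                
          │                
          │                
          │Score:          
          │0               
          │                
          │                
          │                
          │                
          │                
          │                
          │                
          │                
          │                
          │                
          │                
          │                
          │                
          │                


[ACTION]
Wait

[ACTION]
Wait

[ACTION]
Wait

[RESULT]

          │Next:           
          │▓▓              
          │ ▓▓             
   ▓▓     │                
    ▓▓    │                
          │                
          │Score:          
          │0               
          │                
          │                
          │                
          │                
          │                
          │                
          │                
          │                
          │                
          │                
          │                
          │                
          │                
          │                


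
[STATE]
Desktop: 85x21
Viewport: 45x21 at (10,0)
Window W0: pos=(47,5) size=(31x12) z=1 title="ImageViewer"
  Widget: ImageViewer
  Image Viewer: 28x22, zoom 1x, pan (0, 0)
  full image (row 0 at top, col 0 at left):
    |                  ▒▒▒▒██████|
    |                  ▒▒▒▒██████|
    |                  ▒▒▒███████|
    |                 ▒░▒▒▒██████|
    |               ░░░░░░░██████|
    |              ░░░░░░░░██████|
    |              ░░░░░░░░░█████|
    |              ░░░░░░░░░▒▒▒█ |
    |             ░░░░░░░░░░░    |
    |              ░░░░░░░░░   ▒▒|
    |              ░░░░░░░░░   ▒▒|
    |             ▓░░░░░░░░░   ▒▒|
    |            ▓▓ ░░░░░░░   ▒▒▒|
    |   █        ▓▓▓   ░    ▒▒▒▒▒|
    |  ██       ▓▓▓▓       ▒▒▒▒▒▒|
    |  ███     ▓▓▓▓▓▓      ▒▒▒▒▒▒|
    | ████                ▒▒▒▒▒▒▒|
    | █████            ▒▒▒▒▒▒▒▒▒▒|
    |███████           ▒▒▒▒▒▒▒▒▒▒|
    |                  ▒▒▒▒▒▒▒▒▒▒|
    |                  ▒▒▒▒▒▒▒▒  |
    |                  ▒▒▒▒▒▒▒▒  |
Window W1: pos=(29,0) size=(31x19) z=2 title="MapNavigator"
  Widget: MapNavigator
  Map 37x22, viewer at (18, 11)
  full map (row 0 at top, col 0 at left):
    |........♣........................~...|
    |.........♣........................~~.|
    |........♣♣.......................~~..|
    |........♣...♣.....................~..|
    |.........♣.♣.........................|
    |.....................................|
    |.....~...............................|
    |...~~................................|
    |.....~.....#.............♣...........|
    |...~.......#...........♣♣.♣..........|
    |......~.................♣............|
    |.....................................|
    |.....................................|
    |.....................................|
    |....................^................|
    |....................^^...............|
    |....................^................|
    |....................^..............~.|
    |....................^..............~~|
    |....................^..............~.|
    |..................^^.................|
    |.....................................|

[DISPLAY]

                   ┏━━━━━━━━━━━━━━━━━━━━━━━━━
                   ┃ MapNavigator            
                   ┠─────────────────────────
                   ┃.....♣.♣.................
                   ┃.........................
                   ┃.~.......................
                   ┃~........................
                   ┃.~.....#.............♣...
                   ┃.......#...........♣♣.♣..
                   ┃..~.................♣....
                   ┃..............@..........
                   ┃.........................
                   ┃.........................
                   ┃................^........
                   ┃................^^.......
                   ┃................^........
                   ┃................^........
                   ┃................^........
                   ┗━━━━━━━━━━━━━━━━━━━━━━━━━
                                             
                                             


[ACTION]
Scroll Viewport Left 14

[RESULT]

                             ┏━━━━━━━━━━━━━━━
                             ┃ MapNavigator  
                             ┠───────────────
                             ┃.....♣.♣.......
                             ┃...............
                             ┃.~.............
                             ┃~..............
                             ┃.~.....#.......
                             ┃.......#.......
                             ┃..~............
                             ┃..............@
                             ┃...............
                             ┃...............
                             ┃...............
                             ┃...............
                             ┃...............
                             ┃...............
                             ┃...............
                             ┗━━━━━━━━━━━━━━━
                                             
                                             


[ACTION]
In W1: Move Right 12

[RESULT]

                             ┏━━━━━━━━━━━━━━━
                             ┃ MapNavigator  
                             ┠───────────────
                             ┃...............
                             ┃...............
                             ┃...............
                             ┃...............
                             ┃.........♣.....
                             ┃.......♣♣.♣....
                             ┃........♣......
                             ┃..............@
                             ┃...............
                             ┃...............
                             ┃....^..........
                             ┃....^^.........
                             ┃....^..........
                             ┃....^..........
                             ┃....^..........
                             ┗━━━━━━━━━━━━━━━
                                             
                                             


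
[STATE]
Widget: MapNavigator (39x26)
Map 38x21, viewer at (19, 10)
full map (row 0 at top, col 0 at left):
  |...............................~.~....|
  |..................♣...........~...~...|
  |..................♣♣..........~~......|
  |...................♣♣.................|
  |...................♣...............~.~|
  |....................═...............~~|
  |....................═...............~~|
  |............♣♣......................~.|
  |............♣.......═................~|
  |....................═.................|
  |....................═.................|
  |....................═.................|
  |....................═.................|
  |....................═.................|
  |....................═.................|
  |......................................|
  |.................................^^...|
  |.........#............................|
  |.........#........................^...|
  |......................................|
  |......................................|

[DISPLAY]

                                       
                                       
                                       
...............................~.~.... 
..................♣...........~...~... 
..................♣♣..........~~...... 
...................♣♣................. 
...................♣...............~.~ 
....................═...............~~ 
....................═...............~~ 
............♣♣......................~. 
............♣.......═................~ 
....................═................. 
...................@═................. 
....................═................. 
....................═................. 
....................═................. 
....................═................. 
...................................... 
.................................^^... 
.........#............................ 
.........#........................^... 
...................................... 
...................................... 
                                       
                                       


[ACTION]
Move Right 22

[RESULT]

                                       
                                       
                                       
.............~.~....                   
♣...........~...~...                   
♣♣..........~~......                   
.♣♣.................                   
.♣...............~.~                   
..═...............~~                   
..═...............~~                   
..................~.                   
..═................~                   
..═.................                   
..═................@                   
..═.................                   
..═.................                   
..═.................                   
..═.................                   
....................                   
...............^^...                   
....................                   
................^...                   
....................                   
....................                   
                                       
                                       


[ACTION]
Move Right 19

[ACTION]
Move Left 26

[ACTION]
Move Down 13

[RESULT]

        ............♣♣.................
        ............♣.......═..........
        ....................═..........
        ....................═..........
        ....................═..........
        ....................═..........
        ....................═..........
        ....................═..........
        ...............................
        ...............................
        .........#.....................
        .........#.....................
        ...............................
        ...........@...................
                                       
                                       
                                       
                                       
                                       
                                       
                                       
                                       
                                       
                                       
                                       
                                       


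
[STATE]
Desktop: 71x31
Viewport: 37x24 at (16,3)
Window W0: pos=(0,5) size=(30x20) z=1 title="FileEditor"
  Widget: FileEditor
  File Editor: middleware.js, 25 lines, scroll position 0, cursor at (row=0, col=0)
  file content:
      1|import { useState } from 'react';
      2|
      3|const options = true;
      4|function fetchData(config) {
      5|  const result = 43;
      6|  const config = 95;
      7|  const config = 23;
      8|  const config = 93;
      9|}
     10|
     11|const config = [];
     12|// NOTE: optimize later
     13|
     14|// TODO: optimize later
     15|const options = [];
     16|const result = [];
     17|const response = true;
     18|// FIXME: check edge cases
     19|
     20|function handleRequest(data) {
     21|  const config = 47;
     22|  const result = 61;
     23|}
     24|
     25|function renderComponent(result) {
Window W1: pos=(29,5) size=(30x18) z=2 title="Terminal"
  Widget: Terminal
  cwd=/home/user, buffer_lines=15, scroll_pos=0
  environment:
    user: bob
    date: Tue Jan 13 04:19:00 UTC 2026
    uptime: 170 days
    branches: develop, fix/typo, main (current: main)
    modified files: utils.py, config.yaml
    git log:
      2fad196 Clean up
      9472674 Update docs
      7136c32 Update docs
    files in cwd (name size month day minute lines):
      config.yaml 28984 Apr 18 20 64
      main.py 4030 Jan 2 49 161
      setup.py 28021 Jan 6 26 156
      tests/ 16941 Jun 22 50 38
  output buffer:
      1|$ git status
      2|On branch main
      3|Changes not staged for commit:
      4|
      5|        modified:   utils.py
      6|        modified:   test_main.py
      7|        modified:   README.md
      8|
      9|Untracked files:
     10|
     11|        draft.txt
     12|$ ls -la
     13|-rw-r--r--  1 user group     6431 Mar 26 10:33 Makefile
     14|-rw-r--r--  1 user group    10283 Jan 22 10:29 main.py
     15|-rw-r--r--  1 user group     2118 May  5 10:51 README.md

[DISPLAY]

                                     
                                     
━━━━━━━━━━━━━┏━━━━━━━━━━━━━━━━━━━━━━━
             ┃ Terminal              
─────────────┠───────────────────────
te } from 'r▲┃$ git status           
            █┃On branch main         
 true;      ░┃Changes not staged for 
ata(config) ░┃                       
= 43;       ░┃        modified:   uti
= 95;       ░┃        modified:   tes
= 23;       ░┃        modified:   REA
= 93;       ░┃                       
            ░┃Untracked files:       
            ░┃                       
[];         ░┃        draft.txt      
ze later    ░┃$ ls -la               
            ░┃-rw-r--r--  1 user grou
ze later    ░┃-rw-r--r--  1 user grou
 [];        ░┗━━━━━━━━━━━━━━━━━━━━━━━
[];         ▼┃                       
━━━━━━━━━━━━━┛                       
                                     
                                     


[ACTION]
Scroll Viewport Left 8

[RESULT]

                                     
                                     
━━━━━━━━━━━━━━━━━━━━━┏━━━━━━━━━━━━━━━
itor                 ┃ Terminal      
─────────────────────┠───────────────
{ useState } from 'r▲┃$ git status   
                    █┃On branch main 
ptions = true;      ░┃Changes not sta
n fetchData(config) ░┃               
 result = 43;       ░┃        modifie
 config = 95;       ░┃        modifie
 config = 23;       ░┃        modifie
 config = 93;       ░┃               
                    ░┃Untracked files
                    ░┃               
onfig = [];         ░┃        draft.t
: optimize later    ░┃$ ls -la       
                    ░┃-rw-r--r--  1 u
: optimize later    ░┃-rw-r--r--  1 u
ptions = [];        ░┗━━━━━━━━━━━━━━━
esult = [];         ▼┃               
━━━━━━━━━━━━━━━━━━━━━┛               
                                     
                                     


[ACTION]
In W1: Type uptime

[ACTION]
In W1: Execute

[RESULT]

                                     
                                     
━━━━━━━━━━━━━━━━━━━━━┏━━━━━━━━━━━━━━━
itor                 ┃ Terminal      
─────────────────────┠───────────────
{ useState } from 'r▲┃        modifie
                    █┃        modifie
ptions = true;      ░┃        modifie
n fetchData(config) ░┃               
 result = 43;       ░┃Untracked files
 config = 95;       ░┃               
 config = 23;       ░┃        draft.t
 config = 93;       ░┃$ ls -la       
                    ░┃-rw-r--r--  1 u
                    ░┃-rw-r--r--  1 u
onfig = [];         ░┃-rw-r--r--  1 u
: optimize later    ░┃$ uptime       
                    ░┃ 10:00  up 170 
: optimize later    ░┃$ █            
ptions = [];        ░┗━━━━━━━━━━━━━━━
esult = [];         ▼┃               
━━━━━━━━━━━━━━━━━━━━━┛               
                                     
                                     


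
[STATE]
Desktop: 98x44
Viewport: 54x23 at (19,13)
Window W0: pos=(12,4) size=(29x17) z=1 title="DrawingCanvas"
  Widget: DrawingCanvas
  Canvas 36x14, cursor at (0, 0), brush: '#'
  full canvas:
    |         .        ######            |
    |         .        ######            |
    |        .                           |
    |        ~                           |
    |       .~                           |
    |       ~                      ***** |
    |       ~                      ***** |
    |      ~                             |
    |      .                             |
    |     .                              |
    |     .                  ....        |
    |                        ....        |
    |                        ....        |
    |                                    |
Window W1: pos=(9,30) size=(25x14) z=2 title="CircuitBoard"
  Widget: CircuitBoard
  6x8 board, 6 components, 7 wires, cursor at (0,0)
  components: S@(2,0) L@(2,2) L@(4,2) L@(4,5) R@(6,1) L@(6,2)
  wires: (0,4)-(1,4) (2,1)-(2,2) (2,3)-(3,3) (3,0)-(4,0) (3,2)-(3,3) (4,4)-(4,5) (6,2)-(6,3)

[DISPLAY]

 ~                   ┃                                
~                    ┃                                
.                    ┃                                
                     ┃                                
                  ...┃                                
                  ...┃                                
                  ...┃                                
━━━━━━━━━━━━━━━━━━━━━┛                                
                                                      
                                                      
                                                      
                                                      
                                                      
                                                      
                                                      
                                                      
                                                      
━━━━━━━━━━━━━━┓                                       
oard          ┃                                       
──────────────┨                                       
3 4 5         ┃                                       
           ·  ┃                                       
           │  ┃                                       


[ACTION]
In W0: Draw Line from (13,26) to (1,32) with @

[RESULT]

 ~                   ┃                                
~                    ┃                                
.                    ┃                                
                     ┃                                
                  ...┃                                
                  ...┃                                
                  ..@┃                                
━━━━━━━━━━━━━━━━━━━━━┛                                
                                                      
                                                      
                                                      
                                                      
                                                      
                                                      
                                                      
                                                      
                                                      
━━━━━━━━━━━━━━┓                                       
oard          ┃                                       
──────────────┨                                       
3 4 5         ┃                                       
           ·  ┃                                       
           │  ┃                                       


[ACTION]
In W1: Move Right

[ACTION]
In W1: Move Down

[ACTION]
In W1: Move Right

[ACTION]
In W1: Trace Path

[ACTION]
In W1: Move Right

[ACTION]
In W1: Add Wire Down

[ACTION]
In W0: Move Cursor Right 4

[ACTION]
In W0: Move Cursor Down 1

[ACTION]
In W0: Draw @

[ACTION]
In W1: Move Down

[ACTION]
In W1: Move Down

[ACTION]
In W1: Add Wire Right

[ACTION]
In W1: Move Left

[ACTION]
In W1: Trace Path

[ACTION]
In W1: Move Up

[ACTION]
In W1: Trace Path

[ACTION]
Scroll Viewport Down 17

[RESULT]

                                                      
                                                      
                                                      
                                                      
                                                      
                                                      
                                                      
                                                      
                                                      
━━━━━━━━━━━━━━┓                                       
oard          ┃                                       
──────────────┨                                       
3 4 5         ┃                                       
           ·  ┃                                       
           │  ┃                                       
       ·   ·  ┃                                       
       │      ┃                                       
 ─[L]  ·      ┃                                       
       │      ┃                                       
   · ─ · ─ ·  ┃                                       
              ┃                                       
   L       · ─┃                                       
━━━━━━━━━━━━━━┛                                       


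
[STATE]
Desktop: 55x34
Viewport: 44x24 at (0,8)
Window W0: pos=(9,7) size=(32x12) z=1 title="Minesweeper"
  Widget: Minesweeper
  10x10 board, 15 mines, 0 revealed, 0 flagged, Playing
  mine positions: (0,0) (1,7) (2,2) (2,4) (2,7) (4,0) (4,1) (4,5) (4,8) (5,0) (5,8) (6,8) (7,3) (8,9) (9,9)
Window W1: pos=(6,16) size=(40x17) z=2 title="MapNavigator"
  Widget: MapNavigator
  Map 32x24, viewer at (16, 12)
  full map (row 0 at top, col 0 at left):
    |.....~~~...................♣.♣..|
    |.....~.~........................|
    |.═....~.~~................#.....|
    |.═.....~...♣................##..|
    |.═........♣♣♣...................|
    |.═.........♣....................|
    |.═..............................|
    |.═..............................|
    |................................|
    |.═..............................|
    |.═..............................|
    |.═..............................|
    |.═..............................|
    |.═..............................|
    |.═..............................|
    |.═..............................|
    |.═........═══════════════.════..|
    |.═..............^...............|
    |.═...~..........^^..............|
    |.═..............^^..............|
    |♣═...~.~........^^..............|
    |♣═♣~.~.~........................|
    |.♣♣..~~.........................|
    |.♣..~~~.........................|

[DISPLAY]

         ┃ Minesweeper                  ┃   
         ┠──────────────────────────────┨   
         ┃■■■■■■■■■■                    ┃   
         ┃■■■■■■■■■■                    ┃   
         ┃■■■■■■■■■■                    ┃   
         ┃■■■■■■■■■■                    ┃   
         ┃■■■■■■■■■■                    ┃   
         ┃■■■■■■■■■■                    ┃   
      ┏━━━━━━━━━━━━━━━━━━━━━━━━━━━━━━━━━━━━━
      ┃ MapNavigator                        
      ┠─────────────────────────────────────
      ┃   .═..............................  
      ┃   .═..............................  
      ┃   ................................  
      ┃   .═..............................  
      ┃   .═..............................  
      ┃   .═..............................  
      ┃   .═..............@...............  
      ┃   .═..............................  
      ┃   .═..............................  
      ┃   .═..............................  
      ┃   .═........═══════════════.════..  
      ┃   .═..............^...............  
      ┃   .═...~..........^^..............  


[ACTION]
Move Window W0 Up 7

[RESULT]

         ┃■■■■■■■■■■                    ┃   
         ┃■■■■■■■■■■                    ┃   
         ┃■■■■■■■■■■                    ┃   
         ┗━━━━━━━━━━━━━━━━━━━━━━━━━━━━━━┛   
                                            
                                            
                                            
                                            
      ┏━━━━━━━━━━━━━━━━━━━━━━━━━━━━━━━━━━━━━
      ┃ MapNavigator                        
      ┠─────────────────────────────────────
      ┃   .═..............................  
      ┃   .═..............................  
      ┃   ................................  
      ┃   .═..............................  
      ┃   .═..............................  
      ┃   .═..............................  
      ┃   .═..............@...............  
      ┃   .═..............................  
      ┃   .═..............................  
      ┃   .═..............................  
      ┃   .═........═══════════════.════..  
      ┃   .═..............^...............  
      ┃   .═...~..........^^..............  


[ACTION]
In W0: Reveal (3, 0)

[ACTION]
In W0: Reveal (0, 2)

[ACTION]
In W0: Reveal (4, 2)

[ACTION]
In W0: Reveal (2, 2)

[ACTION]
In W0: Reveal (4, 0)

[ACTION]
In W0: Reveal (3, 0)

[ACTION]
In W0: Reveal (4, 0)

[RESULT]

         ┃✹■■■■■■■✹■                    ┃   
         ┃■■■■■■■■✹■                    ┃   
         ┃■■■✹■■■■■■                    ┃   
         ┗━━━━━━━━━━━━━━━━━━━━━━━━━━━━━━┛   
                                            
                                            
                                            
                                            
      ┏━━━━━━━━━━━━━━━━━━━━━━━━━━━━━━━━━━━━━
      ┃ MapNavigator                        
      ┠─────────────────────────────────────
      ┃   .═..............................  
      ┃   .═..............................  
      ┃   ................................  
      ┃   .═..............................  
      ┃   .═..............................  
      ┃   .═..............................  
      ┃   .═..............@...............  
      ┃   .═..............................  
      ┃   .═..............................  
      ┃   .═..............................  
      ┃   .═........═══════════════.════..  
      ┃   .═..............^...............  
      ┃   .═...~..........^^..............  


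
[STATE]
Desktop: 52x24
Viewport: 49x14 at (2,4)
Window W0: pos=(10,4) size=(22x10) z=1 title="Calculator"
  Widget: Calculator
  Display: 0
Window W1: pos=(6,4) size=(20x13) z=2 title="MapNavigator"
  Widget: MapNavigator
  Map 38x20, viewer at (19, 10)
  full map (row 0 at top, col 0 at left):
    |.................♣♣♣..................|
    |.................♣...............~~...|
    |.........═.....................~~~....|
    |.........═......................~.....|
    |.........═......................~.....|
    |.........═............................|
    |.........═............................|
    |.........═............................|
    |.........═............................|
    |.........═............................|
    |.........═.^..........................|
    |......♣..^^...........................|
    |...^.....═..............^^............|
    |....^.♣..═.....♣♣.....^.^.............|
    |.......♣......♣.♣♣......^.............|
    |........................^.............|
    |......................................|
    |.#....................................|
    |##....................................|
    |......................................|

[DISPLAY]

    ┏━━━━━━━━━━━━━━━━━━┓━━━━━┓                   
    ┃ MapNavigator     ┃     ┃                   
    ┠──────────────────┨─────┨                   
    ┃..................┃    0┃                   
    ┃..................┃─┐   ┃                   
    ┃..................┃ │   ┃                   
    ┃..................┃─┤   ┃                   
    ┃.^.......@........┃ │   ┃                   
    ┃^.................┃─┘   ┃                   
    ┃..............^^..┃━━━━━┛                   
    ┃.....♣♣.....^.^...┃                         
    ┃....♣.♣♣......^...┃                         
    ┗━━━━━━━━━━━━━━━━━━┛                         
                                                 


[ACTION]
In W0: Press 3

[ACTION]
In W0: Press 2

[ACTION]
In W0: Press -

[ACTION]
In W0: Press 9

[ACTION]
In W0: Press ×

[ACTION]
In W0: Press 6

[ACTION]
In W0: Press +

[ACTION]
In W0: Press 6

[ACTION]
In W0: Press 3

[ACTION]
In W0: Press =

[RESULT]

    ┏━━━━━━━━━━━━━━━━━━┓━━━━━┓                   
    ┃ MapNavigator     ┃     ┃                   
    ┠──────────────────┨─────┨                   
    ┃..................┃  201┃                   
    ┃..................┃─┐   ┃                   
    ┃..................┃ │   ┃                   
    ┃..................┃─┤   ┃                   
    ┃.^.......@........┃ │   ┃                   
    ┃^.................┃─┘   ┃                   
    ┃..............^^..┃━━━━━┛                   
    ┃.....♣♣.....^.^...┃                         
    ┃....♣.♣♣......^...┃                         
    ┗━━━━━━━━━━━━━━━━━━┛                         
                                                 


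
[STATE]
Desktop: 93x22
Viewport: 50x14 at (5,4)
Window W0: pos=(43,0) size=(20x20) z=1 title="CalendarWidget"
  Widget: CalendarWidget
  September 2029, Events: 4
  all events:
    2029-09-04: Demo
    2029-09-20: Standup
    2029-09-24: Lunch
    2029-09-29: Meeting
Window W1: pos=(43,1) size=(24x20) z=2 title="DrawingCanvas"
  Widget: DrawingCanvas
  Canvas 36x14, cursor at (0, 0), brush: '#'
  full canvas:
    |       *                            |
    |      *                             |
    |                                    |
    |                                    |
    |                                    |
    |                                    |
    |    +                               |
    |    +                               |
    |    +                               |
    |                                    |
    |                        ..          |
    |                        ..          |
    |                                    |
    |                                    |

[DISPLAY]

                                      ┃+      *   
                                      ┃      *    
                                      ┃           
                                      ┃           
                                      ┃           
                                      ┃           
                                      ┃    +      
                                      ┃    +      
                                      ┃    +      
                                      ┃           
                                      ┃           
                                      ┃           
                                      ┃           
                                      ┃           


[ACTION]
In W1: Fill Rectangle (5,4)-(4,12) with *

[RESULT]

                                      ┃+      *   
                                      ┃      *    
                                      ┃           
                                      ┃           
                                      ┃    *******
                                      ┃    *******
                                      ┃    +      
                                      ┃    +      
                                      ┃    +      
                                      ┃           
                                      ┃           
                                      ┃           
                                      ┃           
                                      ┃           


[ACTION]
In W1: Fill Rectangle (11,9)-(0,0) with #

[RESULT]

                                      ┃########## 
                                      ┃########## 
                                      ┃########## 
                                      ┃########## 
                                      ┃##########*
                                      ┃##########*
                                      ┃########## 
                                      ┃########## 
                                      ┃########## 
                                      ┃########## 
                                      ┃########## 
                                      ┃########## 
                                      ┃           
                                      ┃           
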